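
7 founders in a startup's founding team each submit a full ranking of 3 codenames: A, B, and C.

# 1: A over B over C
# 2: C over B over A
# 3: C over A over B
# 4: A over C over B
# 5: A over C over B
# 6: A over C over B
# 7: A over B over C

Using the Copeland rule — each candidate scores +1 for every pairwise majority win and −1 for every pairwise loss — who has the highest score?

A

Pairwise results:
  A vs B: A wins 6–1.
  A vs C: A wins 5–2.
  B vs C: C wins 5–2.
Copeland scores (wins − losses):
  A: 2 − 0 = 2
  B: 0 − 2 = -2
  C: 1 − 1 = 0
A has the best Copeland score.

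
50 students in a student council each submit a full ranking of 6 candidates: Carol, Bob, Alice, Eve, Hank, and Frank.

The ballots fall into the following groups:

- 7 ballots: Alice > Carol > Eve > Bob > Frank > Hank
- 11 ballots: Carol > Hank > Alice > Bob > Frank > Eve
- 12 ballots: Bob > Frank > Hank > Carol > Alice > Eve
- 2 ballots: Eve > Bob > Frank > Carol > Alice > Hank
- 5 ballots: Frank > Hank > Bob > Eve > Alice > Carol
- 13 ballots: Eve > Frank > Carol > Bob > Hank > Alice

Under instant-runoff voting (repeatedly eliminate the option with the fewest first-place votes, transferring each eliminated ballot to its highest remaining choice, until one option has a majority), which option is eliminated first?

Round 1: Eve 15, Bob 12, Carol 11, Alice 7, Frank 5, Hank 0. Hank has the fewest and is eliminated.
Round 2: Eve 15, Bob 12, Carol 11, Alice 7, Frank 5. Frank has the fewest and is eliminated.
Round 3: Bob 17, Eve 15, Carol 11, Alice 7. Alice has the fewest and is eliminated.
Round 4: Carol 18, Bob 17, Eve 15. Eve has the fewest and is eliminated.
Round 5: Carol 31, Bob 19. Carol has a majority.

Hank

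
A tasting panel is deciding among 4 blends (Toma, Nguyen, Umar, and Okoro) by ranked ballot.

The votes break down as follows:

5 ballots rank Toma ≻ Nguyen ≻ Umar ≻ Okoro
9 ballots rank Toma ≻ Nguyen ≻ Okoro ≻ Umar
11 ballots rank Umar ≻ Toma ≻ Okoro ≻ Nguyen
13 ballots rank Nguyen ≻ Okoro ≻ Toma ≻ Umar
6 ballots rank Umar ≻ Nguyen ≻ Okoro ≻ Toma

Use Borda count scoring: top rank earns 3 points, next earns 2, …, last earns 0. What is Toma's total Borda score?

Borda scores:
  Toma: 5·3 + 9·3 + 11·2 + 13·1 + 6·0 = 77
  Nguyen: 5·2 + 9·2 + 11·0 + 13·3 + 6·2 = 79
  Umar: 5·1 + 9·0 + 11·3 + 13·0 + 6·3 = 56
  Okoro: 5·0 + 9·1 + 11·1 + 13·2 + 6·1 = 52

77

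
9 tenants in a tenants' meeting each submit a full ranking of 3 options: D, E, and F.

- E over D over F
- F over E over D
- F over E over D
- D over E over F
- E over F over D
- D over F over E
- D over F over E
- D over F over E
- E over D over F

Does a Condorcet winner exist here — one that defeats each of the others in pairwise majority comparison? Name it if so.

None — there is no Condorcet winner

Head-to-head results (9 voters total):
D vs E: E wins 5–4.
D vs F: D wins 6–3.
E vs F: F wins 5–4.
No candidate beats all others: D beats F beats E beats D, a majority cycle.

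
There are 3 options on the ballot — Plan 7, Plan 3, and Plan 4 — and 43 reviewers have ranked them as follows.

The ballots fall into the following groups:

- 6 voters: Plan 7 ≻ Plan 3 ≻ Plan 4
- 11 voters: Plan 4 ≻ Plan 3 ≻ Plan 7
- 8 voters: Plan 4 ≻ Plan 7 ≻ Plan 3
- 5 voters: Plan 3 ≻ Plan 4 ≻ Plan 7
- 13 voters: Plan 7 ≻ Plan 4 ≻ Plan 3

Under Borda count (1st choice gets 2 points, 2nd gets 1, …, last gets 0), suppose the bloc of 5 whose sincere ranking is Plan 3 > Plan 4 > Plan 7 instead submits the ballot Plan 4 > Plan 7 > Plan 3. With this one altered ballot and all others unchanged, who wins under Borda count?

Plan 4

Borda totals with the altered ballot: Plan 7 51, Plan 3 17, Plan 4 61.
The winner is unchanged: still Plan 4.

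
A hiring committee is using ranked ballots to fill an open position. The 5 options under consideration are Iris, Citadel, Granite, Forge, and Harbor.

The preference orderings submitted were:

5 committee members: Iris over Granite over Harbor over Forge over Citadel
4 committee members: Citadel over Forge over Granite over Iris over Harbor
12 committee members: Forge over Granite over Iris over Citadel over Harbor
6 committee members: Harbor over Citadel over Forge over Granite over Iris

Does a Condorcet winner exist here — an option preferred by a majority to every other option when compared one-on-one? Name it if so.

Forge

Head-to-head results (27 voters total):
Iris vs Citadel: Iris wins 17–10.
Iris vs Granite: Granite wins 22–5.
Iris vs Forge: Forge wins 22–5.
Iris vs Harbor: Iris wins 21–6.
Citadel vs Granite: Granite wins 17–10.
Citadel vs Forge: Forge wins 17–10.
Citadel vs Harbor: Citadel wins 16–11.
Granite vs Forge: Forge wins 22–5.
Granite vs Harbor: Granite wins 21–6.
Forge vs Harbor: Forge wins 16–11.
Forge beats each rival — Iris (22–5), Citadel (17–10), Granite (22–5), Harbor (16–11) — so Forge is the Condorcet winner.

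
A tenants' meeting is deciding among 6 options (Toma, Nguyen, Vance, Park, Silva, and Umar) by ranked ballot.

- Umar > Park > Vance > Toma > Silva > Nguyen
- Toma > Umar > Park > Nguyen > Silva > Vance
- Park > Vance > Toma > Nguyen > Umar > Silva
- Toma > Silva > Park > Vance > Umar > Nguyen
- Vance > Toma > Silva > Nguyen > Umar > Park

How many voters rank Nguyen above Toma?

Ballots ranking Nguyen above Toma: 0.
Ballots ranking Toma above Nguyen: 5.
So 0 of 5 voters prefer Nguyen to Toma.

0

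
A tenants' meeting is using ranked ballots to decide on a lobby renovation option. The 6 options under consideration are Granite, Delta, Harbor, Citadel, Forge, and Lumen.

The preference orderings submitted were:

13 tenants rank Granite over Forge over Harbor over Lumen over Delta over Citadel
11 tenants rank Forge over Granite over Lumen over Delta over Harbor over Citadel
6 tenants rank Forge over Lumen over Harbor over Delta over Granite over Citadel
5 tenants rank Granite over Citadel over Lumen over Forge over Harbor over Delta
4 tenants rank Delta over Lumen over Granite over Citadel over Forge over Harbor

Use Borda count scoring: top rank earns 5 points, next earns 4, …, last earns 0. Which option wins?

Borda scores:
  Granite: 13·5 + 11·4 + 6·1 + 5·5 + 4·3 = 152
  Delta: 13·1 + 11·2 + 6·2 + 5·0 + 4·5 = 67
  Harbor: 13·3 + 11·1 + 6·3 + 5·1 + 4·0 = 73
  Citadel: 13·0 + 11·0 + 6·0 + 5·4 + 4·2 = 28
  Forge: 13·4 + 11·5 + 6·5 + 5·2 + 4·1 = 151
  Lumen: 13·2 + 11·3 + 6·4 + 5·3 + 4·4 = 114
Granite has the highest total.

Granite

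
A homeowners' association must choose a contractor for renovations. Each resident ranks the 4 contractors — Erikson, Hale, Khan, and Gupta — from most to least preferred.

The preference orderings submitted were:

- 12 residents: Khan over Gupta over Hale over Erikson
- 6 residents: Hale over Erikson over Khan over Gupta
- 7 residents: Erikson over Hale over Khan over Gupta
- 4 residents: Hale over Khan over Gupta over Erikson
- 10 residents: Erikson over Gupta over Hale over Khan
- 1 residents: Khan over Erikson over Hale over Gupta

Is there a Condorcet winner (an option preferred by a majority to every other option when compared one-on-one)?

Head-to-head results (40 voters total):
Erikson vs Hale: Hale wins 22–18.
Erikson vs Khan: Erikson wins 23–17.
Erikson vs Gupta: Erikson wins 24–16.
Hale vs Khan: Hale wins 27–13.
Hale vs Gupta: Gupta wins 22–18.
Khan vs Gupta: Khan wins 30–10.
No candidate beats all others: Erikson beats Gupta beats Hale beats Erikson, a majority cycle.

No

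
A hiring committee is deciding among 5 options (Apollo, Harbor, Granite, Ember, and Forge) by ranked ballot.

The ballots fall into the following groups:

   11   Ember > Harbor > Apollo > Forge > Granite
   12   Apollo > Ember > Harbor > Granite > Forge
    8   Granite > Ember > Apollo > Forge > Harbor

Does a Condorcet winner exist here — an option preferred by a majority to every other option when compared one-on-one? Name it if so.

Head-to-head results (31 voters total):
Apollo vs Harbor: Apollo wins 20–11.
Apollo vs Granite: Apollo wins 23–8.
Apollo vs Ember: Ember wins 19–12.
Apollo vs Forge: Apollo wins 31–0.
Harbor vs Granite: Harbor wins 23–8.
Harbor vs Ember: Ember wins 31–0.
Harbor vs Forge: Harbor wins 23–8.
Granite vs Ember: Ember wins 23–8.
Granite vs Forge: Granite wins 20–11.
Ember vs Forge: Ember wins 31–0.
Ember beats each rival — Apollo (19–12), Harbor (31–0), Granite (23–8), Forge (31–0) — so Ember is the Condorcet winner.

Ember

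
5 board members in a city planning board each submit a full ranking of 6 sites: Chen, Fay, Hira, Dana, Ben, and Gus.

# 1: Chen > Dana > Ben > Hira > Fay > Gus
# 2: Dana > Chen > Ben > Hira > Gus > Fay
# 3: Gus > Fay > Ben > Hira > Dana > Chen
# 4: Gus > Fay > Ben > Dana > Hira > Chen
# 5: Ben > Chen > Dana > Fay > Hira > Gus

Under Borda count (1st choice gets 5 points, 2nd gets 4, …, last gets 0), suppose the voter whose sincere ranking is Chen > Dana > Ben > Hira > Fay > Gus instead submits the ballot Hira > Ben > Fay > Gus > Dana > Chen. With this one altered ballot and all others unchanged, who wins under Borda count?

Ben

Borda totals with the altered ballot: Chen 8, Fay 13, Hira 11, Dana 12, Ben 18, Gus 13.
The winner is unchanged: still Ben.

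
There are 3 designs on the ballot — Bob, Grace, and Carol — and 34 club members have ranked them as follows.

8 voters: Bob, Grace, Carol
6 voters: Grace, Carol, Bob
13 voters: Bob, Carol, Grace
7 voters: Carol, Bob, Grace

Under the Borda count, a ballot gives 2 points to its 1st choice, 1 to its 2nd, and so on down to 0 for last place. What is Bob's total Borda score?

49

Borda scores:
  Bob: 8·2 + 6·0 + 13·2 + 7·1 = 49
  Grace: 8·1 + 6·2 + 13·0 + 7·0 = 20
  Carol: 8·0 + 6·1 + 13·1 + 7·2 = 33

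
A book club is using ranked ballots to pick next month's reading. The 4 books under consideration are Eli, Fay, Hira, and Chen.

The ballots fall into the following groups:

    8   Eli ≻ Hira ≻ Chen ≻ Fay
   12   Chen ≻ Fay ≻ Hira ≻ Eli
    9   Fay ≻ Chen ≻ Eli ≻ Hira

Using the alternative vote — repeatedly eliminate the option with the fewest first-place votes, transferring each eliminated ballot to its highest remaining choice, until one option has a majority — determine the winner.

Round 1: Chen 12, Fay 9, Eli 8, Hira 0. Hira has the fewest and is eliminated.
Round 2: Chen 12, Fay 9, Eli 8. Eli has the fewest and is eliminated.
Round 3: Chen 20, Fay 9. Chen has a majority.

Chen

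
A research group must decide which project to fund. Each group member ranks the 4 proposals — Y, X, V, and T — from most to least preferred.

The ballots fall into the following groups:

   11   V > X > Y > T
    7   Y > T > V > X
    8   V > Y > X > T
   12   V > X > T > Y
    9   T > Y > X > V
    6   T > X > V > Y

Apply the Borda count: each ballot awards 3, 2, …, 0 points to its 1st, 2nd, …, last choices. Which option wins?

Borda scores:
  Y: 11·1 + 7·3 + 8·2 + 12·0 + 9·2 + 6·0 = 66
  X: 11·2 + 7·0 + 8·1 + 12·2 + 9·1 + 6·2 = 75
  V: 11·3 + 7·1 + 8·3 + 12·3 + 9·0 + 6·1 = 106
  T: 11·0 + 7·2 + 8·0 + 12·1 + 9·3 + 6·3 = 71
V has the highest total.

V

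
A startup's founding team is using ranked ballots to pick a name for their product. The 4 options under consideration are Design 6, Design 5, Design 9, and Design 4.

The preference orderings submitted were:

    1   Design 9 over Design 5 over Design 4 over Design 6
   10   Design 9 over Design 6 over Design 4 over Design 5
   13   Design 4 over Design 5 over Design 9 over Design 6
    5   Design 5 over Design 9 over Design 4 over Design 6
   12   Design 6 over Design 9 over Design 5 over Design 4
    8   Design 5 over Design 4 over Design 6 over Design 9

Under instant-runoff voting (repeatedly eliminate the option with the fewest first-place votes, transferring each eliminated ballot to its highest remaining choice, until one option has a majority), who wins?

Design 5

Round 1: Design 5 13, Design 4 13, Design 6 12, Design 9 11. Design 9 has the fewest and is eliminated.
Round 2: Design 6 22, Design 5 14, Design 4 13. Design 4 has the fewest and is eliminated.
Round 3: Design 5 27, Design 6 22. Design 5 has a majority.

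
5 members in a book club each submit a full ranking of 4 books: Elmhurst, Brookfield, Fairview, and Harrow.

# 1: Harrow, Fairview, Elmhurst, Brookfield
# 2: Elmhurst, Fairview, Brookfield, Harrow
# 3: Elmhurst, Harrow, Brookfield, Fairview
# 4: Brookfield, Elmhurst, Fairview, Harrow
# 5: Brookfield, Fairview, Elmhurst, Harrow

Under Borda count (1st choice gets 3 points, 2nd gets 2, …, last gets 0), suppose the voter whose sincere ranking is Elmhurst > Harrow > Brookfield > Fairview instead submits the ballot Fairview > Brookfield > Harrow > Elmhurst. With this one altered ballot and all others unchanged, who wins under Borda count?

Borda totals with the altered ballot: Elmhurst 7, Brookfield 9, Fairview 10, Harrow 4.
The switch changes the winner from Elmhurst to Fairview.

Fairview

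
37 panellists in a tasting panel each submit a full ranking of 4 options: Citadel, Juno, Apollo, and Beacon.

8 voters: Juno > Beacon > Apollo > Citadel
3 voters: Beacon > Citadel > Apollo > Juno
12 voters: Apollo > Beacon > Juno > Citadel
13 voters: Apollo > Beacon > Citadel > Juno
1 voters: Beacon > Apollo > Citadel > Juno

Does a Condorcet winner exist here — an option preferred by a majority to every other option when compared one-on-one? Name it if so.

Head-to-head results (37 voters total):
Citadel vs Juno: Juno wins 20–17.
Citadel vs Apollo: Apollo wins 34–3.
Citadel vs Beacon: Beacon wins 37–0.
Juno vs Apollo: Apollo wins 29–8.
Juno vs Beacon: Beacon wins 29–8.
Apollo vs Beacon: Apollo wins 25–12.
Apollo beats each rival — Citadel (34–3), Juno (29–8), Beacon (25–12) — so Apollo is the Condorcet winner.

Apollo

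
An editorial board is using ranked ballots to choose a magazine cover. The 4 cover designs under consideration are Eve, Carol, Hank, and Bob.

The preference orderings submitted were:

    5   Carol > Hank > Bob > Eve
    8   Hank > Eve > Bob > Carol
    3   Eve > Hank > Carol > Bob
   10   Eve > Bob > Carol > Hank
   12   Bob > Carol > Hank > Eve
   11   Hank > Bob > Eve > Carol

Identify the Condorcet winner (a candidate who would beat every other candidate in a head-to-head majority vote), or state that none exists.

No Condorcet winner

Head-to-head results (49 voters total):
Eve vs Carol: Eve wins 32–17.
Eve vs Hank: Hank wins 36–13.
Eve vs Bob: Bob wins 28–21.
Carol vs Hank: Carol wins 27–22.
Carol vs Bob: Bob wins 41–8.
Hank vs Bob: Hank wins 27–22.
No candidate beats all others: Eve beats Carol beats Hank beats Eve, a majority cycle.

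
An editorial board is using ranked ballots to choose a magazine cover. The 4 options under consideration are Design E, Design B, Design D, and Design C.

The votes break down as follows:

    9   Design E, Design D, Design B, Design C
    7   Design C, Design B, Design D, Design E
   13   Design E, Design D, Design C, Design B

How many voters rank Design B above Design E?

7

Ballots ranking Design B above Design E: 7.
Ballots ranking Design E above Design B: 9+13 = 22.
So 7 of 29 voters prefer Design B to Design E.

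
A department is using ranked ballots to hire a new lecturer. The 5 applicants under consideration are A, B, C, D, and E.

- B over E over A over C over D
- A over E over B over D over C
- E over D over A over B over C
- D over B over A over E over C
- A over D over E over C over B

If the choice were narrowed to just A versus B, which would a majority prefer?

Ballots ranking A above B: 3.
Ballots ranking B above A: 2.
A wins the head-to-head, 3–2.

A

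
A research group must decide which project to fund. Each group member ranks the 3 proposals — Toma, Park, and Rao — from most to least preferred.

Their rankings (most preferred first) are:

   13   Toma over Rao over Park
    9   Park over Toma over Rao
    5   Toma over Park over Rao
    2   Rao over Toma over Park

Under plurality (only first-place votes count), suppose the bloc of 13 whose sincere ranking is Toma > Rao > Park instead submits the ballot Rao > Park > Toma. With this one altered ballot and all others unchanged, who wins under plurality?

First-place totals with the altered ballot: Toma 5, Park 9, Rao 15.
The switch changes the winner from Toma to Rao.

Rao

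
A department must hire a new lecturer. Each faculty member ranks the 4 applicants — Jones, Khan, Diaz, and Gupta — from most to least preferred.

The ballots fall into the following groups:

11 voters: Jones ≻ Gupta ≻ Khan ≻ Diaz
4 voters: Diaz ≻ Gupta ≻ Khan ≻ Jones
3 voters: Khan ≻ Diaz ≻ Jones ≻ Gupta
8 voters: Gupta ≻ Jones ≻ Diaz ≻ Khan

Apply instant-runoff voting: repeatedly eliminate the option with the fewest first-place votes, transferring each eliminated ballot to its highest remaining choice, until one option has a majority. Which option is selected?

Round 1: Jones 11, Gupta 8, Diaz 4, Khan 3. Khan has the fewest and is eliminated.
Round 2: Jones 11, Gupta 8, Diaz 7. Diaz has the fewest and is eliminated.
Round 3: Jones 14, Gupta 12. Jones has a majority.

Jones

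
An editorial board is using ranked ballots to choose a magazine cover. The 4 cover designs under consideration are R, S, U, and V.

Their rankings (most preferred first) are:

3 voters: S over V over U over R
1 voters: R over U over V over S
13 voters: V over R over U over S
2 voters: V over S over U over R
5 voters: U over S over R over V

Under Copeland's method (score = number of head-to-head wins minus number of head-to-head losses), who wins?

Pairwise results:
  R vs S: R wins 14–10.
  R vs U: R wins 14–10.
  R vs V: V wins 18–6.
  S vs U: U wins 19–5.
  S vs V: V wins 16–8.
  U vs V: V wins 18–6.
Copeland scores (wins − losses):
  R: 2 − 1 = 1
  S: 0 − 3 = -3
  U: 1 − 2 = -1
  V: 3 − 0 = 3
V has the best Copeland score.

V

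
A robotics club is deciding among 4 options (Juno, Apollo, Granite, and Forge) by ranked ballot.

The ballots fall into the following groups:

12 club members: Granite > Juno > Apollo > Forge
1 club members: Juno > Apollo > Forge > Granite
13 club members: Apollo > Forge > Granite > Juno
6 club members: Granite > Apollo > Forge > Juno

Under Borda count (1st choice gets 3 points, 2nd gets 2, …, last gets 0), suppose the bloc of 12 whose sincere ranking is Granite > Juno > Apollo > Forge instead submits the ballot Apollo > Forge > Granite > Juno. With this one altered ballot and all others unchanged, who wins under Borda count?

Apollo

Borda totals with the altered ballot: Juno 3, Apollo 89, Granite 43, Forge 57.
The switch changes the winner from Granite to Apollo.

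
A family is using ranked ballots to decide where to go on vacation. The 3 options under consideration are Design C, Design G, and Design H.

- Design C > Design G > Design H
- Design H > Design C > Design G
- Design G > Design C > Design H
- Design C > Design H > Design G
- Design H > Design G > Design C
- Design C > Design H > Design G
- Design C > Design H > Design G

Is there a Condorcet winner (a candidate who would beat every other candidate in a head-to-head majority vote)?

Head-to-head results (7 voters total):
Design C vs Design G: Design C wins 5–2.
Design C vs Design H: Design C wins 5–2.
Design G vs Design H: Design H wins 5–2.
Design C beats each rival — Design G (5–2), Design H (5–2) — so Design C is the Condorcet winner.

Yes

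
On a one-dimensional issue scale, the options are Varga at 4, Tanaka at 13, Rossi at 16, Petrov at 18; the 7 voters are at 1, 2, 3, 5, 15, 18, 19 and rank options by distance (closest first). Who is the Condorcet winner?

With single-peaked preferences on a line, the Condorcet winner is the candidate closest to the median voter.
The median voter (position 5) is closest to Varga at 4.
Check: Varga vs Tanaka — voters closer to Varga: 4 of 7.

Varga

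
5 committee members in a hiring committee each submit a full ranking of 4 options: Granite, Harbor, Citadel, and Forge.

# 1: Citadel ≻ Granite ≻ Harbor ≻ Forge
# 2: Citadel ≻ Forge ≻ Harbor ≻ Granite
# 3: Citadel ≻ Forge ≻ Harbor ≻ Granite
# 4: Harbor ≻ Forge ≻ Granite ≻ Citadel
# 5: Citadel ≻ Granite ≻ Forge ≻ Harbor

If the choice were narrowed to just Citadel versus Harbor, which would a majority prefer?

Ballots ranking Citadel above Harbor: 4.
Ballots ranking Harbor above Citadel: 1.
Citadel wins the head-to-head, 4–1.

Citadel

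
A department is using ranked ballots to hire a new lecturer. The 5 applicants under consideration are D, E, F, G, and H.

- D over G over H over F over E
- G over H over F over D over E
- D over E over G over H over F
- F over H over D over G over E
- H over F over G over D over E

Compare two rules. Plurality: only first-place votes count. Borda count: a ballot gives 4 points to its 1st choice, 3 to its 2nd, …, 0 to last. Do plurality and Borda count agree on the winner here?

Plurality first-place counts: D 2, E 0, F 1, G 1, H 1 → D.
Borda totals: D 12, E 3, F 10, G 12, H 13 → H.
The two rules disagree: plurality picks D, Borda picks H.

No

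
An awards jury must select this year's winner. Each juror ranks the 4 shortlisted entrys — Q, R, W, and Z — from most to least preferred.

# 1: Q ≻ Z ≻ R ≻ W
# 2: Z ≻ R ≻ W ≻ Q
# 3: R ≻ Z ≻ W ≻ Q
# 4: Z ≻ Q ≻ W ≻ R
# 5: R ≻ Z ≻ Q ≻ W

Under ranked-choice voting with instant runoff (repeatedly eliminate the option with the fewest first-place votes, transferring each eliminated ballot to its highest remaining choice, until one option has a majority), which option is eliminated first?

Round 1: R 2, Z 2, Q 1, W 0. W has the fewest and is eliminated.
Round 2: R 2, Z 2, Q 1. Q has the fewest and is eliminated.
Round 3: Z 3, R 2. Z has a majority.

W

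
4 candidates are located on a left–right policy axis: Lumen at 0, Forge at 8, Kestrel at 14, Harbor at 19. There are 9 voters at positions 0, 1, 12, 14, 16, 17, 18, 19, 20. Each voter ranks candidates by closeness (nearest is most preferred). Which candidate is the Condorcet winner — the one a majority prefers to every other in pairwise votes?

Kestrel

With single-peaked preferences on a line, the Condorcet winner is the candidate closest to the median voter.
The median voter (position 16) is closest to Kestrel at 14.
Check: Kestrel vs Harbor — voters closer to Kestrel: 5 of 9.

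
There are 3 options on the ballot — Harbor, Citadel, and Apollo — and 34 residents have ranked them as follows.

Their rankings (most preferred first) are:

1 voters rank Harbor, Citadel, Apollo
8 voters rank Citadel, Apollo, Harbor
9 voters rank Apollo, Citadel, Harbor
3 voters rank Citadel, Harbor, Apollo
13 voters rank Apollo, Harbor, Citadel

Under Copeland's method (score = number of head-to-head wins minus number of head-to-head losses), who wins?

Apollo

Pairwise results:
  Harbor vs Citadel: Citadel wins 20–14.
  Harbor vs Apollo: Apollo wins 30–4.
  Citadel vs Apollo: Apollo wins 22–12.
Copeland scores (wins − losses):
  Harbor: 0 − 2 = -2
  Citadel: 1 − 1 = 0
  Apollo: 2 − 0 = 2
Apollo has the best Copeland score.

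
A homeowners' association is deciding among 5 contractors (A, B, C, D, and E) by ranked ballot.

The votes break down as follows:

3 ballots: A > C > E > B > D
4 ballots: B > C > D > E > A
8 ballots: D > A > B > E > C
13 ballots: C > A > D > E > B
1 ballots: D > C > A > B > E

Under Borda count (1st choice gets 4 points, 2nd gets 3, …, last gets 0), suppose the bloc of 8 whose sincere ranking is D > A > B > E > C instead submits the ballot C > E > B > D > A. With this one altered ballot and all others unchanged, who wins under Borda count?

Borda totals with the altered ballot: A 53, B 36, C 108, D 46, E 47.
The switch changes the winner from A to C.

C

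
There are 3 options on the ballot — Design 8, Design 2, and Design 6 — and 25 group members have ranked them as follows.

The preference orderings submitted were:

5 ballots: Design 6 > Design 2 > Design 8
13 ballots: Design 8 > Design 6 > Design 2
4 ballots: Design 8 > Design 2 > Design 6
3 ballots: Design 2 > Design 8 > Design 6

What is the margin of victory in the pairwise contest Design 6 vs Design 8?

15

Ballots ranking Design 6 above Design 8: 5.
Ballots ranking Design 8 above Design 6: 13+4+3 = 20.
Design 8 wins 20–5, a margin of 15.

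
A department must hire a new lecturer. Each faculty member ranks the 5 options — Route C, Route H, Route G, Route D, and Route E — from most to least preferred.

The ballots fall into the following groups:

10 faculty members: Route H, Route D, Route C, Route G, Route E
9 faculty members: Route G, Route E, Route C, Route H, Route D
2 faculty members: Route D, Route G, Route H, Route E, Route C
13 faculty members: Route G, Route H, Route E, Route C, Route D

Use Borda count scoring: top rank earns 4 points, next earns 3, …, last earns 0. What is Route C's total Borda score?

Borda scores:
  Route C: 10·2 + 9·2 + 2·0 + 13·1 = 51
  Route H: 10·4 + 9·1 + 2·2 + 13·3 = 92
  Route G: 10·1 + 9·4 + 2·3 + 13·4 = 104
  Route D: 10·3 + 9·0 + 2·4 + 13·0 = 38
  Route E: 10·0 + 9·3 + 2·1 + 13·2 = 55

51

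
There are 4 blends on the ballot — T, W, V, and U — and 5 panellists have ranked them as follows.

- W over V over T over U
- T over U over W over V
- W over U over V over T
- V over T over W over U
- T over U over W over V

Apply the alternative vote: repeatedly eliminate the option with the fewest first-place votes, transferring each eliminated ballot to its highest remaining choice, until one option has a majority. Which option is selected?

Round 1: T 2, W 2, V 1, U 0. U has the fewest and is eliminated.
Round 2: T 2, W 2, V 1. V has the fewest and is eliminated.
Round 3: T 3, W 2. T has a majority.

T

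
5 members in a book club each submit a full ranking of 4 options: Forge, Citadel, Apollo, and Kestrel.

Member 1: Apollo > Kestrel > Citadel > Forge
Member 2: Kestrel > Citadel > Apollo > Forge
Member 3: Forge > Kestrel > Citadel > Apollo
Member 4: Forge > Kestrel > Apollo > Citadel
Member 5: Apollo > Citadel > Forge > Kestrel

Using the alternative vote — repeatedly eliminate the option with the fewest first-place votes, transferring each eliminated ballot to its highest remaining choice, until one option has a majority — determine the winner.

Round 1: Forge 2, Apollo 2, Kestrel 1, Citadel 0. Citadel has the fewest and is eliminated.
Round 2: Forge 2, Apollo 2, Kestrel 1. Kestrel has the fewest and is eliminated.
Round 3: Apollo 3, Forge 2. Apollo has a majority.

Apollo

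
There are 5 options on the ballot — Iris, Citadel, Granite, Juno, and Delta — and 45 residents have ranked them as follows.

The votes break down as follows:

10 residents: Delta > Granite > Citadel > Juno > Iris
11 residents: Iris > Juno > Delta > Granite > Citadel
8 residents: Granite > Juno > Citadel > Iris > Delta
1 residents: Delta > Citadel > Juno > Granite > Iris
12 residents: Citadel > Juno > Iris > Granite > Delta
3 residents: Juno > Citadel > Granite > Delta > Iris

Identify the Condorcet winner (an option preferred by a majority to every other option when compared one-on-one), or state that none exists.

Head-to-head results (45 voters total):
Iris vs Citadel: Citadel wins 34–11.
Iris vs Granite: Iris wins 23–22.
Iris vs Juno: Juno wins 34–11.
Iris vs Delta: Iris wins 31–14.
Citadel vs Granite: Granite wins 29–16.
Citadel vs Juno: Citadel wins 23–22.
Citadel vs Delta: Citadel wins 23–22.
Granite vs Juno: Juno wins 27–18.
Granite vs Delta: Granite wins 23–22.
Juno vs Delta: Juno wins 34–11.
No candidate beats all others: Iris beats Granite beats Citadel beats Iris, a majority cycle.

There is no Condorcet winner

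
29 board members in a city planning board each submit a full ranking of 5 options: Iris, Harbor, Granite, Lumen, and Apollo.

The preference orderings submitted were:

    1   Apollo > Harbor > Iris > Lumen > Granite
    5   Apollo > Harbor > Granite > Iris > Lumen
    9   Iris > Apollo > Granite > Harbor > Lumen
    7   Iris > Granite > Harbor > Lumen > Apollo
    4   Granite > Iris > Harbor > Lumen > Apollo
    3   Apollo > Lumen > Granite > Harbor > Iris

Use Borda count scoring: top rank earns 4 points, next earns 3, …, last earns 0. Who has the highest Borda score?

Borda scores:
  Iris: 2 + 5·1 + 9·4 + 7·4 + 4·3 + 3·0 = 83
  Harbor: 3 + 5·3 + 9·1 + 7·2 + 4·2 + 3·1 = 52
  Granite: 0 + 5·2 + 9·2 + 7·3 + 4·4 + 3·2 = 71
  Lumen: 1 + 5·0 + 9·0 + 7·1 + 4·1 + 3·3 = 21
  Apollo: 4 + 5·4 + 9·3 + 7·0 + 4·0 + 3·4 = 63
Iris has the highest total.

Iris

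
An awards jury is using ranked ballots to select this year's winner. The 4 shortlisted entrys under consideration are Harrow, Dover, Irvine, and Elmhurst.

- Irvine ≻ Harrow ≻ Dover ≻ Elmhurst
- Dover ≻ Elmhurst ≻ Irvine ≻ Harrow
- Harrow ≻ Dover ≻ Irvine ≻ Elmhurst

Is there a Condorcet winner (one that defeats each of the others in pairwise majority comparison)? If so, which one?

Head-to-head results (3 voters total):
Harrow vs Dover: Harrow wins 2–1.
Harrow vs Irvine: Irvine wins 2–1.
Harrow vs Elmhurst: Harrow wins 2–1.
Dover vs Irvine: Dover wins 2–1.
Dover vs Elmhurst: Dover wins 3–0.
Irvine vs Elmhurst: Irvine wins 2–1.
No candidate beats all others: Harrow beats Dover beats Irvine beats Harrow, a majority cycle.

No Condorcet winner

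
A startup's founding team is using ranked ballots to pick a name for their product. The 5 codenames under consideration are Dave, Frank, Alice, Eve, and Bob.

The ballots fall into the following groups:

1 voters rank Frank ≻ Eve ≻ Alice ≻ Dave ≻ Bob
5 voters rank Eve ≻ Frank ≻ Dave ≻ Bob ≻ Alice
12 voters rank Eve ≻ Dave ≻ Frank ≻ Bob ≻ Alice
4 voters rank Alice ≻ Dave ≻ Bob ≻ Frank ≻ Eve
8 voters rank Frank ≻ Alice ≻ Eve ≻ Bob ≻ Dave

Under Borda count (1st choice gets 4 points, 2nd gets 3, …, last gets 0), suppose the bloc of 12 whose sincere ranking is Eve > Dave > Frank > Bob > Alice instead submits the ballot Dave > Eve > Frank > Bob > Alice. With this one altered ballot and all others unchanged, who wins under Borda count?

Borda totals with the altered ballot: Dave 71, Frank 79, Alice 42, Eve 75, Bob 33.
The switch changes the winner from Eve to Frank.

Frank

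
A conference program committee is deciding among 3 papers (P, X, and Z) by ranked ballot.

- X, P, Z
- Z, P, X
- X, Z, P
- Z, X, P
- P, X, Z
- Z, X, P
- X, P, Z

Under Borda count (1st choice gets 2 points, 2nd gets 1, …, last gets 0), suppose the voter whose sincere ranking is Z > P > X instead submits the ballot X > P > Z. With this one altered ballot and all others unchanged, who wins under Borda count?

X

Borda totals with the altered ballot: P 5, X 11, Z 5.
The winner is unchanged: still X.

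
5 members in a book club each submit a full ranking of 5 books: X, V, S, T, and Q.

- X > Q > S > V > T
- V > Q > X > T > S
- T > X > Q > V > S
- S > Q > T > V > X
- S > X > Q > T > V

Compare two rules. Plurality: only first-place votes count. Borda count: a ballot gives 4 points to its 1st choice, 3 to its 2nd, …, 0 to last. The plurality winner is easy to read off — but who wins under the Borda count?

Q

Plurality first-place counts: X 1, V 1, S 2, T 1, Q 0 → S.
Borda totals: X 12, V 7, S 10, T 8, Q 13 → Q.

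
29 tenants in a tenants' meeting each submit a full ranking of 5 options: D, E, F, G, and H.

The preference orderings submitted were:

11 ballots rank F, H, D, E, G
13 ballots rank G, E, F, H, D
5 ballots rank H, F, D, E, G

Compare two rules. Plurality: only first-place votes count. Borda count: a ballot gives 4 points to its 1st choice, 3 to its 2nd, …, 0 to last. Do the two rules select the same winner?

No

Plurality first-place counts: D 0, E 0, F 11, G 13, H 5 → G.
Borda totals: D 32, E 55, F 85, G 52, H 66 → F.
The two rules disagree: plurality picks G, Borda picks F.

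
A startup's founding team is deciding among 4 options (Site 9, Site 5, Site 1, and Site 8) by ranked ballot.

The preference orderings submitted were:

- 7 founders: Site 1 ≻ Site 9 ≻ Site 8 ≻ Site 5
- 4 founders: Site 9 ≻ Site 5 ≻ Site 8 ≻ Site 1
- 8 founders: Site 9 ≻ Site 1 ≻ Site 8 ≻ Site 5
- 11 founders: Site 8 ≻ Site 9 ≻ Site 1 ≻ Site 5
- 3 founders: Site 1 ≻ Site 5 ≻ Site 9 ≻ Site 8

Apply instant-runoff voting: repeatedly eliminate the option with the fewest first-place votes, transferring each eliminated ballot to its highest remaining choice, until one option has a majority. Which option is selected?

Round 1: Site 9 12, Site 8 11, Site 1 10, Site 5 0. Site 5 has the fewest and is eliminated.
Round 2: Site 9 12, Site 8 11, Site 1 10. Site 1 has the fewest and is eliminated.
Round 3: Site 9 22, Site 8 11. Site 9 has a majority.

Site 9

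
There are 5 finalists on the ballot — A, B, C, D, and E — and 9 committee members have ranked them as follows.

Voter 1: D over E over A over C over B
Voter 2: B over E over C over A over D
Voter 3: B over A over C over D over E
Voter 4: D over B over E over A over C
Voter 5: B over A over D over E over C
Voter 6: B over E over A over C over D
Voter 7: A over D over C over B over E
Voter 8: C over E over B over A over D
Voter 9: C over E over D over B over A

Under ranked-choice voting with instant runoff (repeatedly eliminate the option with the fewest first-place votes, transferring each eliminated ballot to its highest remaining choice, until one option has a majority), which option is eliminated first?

Round 1: B 4, C 2, D 2, A 1, E 0. E has the fewest and is eliminated.
Round 2: B 4, C 2, D 2, A 1. A has the fewest and is eliminated.
Round 3: B 4, D 3, C 2. C has the fewest and is eliminated.
Round 4: B 5, D 4. B has a majority.

E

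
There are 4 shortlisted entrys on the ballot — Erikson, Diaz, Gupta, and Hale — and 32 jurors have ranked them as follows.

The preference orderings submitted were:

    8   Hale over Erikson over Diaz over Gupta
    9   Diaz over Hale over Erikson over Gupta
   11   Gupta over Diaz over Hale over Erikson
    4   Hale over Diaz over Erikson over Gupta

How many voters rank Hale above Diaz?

Ballots ranking Hale above Diaz: 8+4 = 12.
Ballots ranking Diaz above Hale: 9+11 = 20.
So 12 of 32 voters prefer Hale to Diaz.

12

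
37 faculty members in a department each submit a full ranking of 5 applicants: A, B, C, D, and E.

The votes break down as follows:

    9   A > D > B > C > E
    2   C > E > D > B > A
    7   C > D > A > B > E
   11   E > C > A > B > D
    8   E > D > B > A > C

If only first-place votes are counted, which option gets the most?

First-place vote totals:
  A: 9
  B: 0
  C: 9
  D: 0
  E: 19
E has the most first-place votes.

E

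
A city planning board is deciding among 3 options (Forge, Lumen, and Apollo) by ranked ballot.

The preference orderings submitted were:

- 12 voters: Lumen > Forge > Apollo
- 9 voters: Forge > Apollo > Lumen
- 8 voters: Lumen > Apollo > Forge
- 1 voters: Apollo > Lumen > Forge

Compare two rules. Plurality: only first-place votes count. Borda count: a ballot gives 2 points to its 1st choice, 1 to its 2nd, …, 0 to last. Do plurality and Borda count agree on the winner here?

Yes

Plurality first-place counts: Forge 9, Lumen 20, Apollo 1 → Lumen.
Borda totals: Forge 30, Lumen 41, Apollo 19 → Lumen.
The two rules agree on Lumen.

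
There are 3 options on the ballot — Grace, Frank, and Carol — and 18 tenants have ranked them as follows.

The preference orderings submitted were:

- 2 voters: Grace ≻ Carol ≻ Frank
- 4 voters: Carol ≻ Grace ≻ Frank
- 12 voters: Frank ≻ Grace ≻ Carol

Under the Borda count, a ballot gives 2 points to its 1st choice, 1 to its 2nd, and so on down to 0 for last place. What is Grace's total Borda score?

20

Borda scores:
  Grace: 2·2 + 4·1 + 12·1 = 20
  Frank: 2·0 + 4·0 + 12·2 = 24
  Carol: 2·1 + 4·2 + 12·0 = 10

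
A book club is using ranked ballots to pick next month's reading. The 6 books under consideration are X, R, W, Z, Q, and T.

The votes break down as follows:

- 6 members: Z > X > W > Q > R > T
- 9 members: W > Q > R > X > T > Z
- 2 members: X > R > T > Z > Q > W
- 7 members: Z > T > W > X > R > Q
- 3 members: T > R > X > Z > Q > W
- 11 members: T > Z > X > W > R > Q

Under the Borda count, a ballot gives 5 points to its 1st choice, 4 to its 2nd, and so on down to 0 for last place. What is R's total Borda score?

71

Borda scores:
  X: 6·4 + 9·2 + 2·5 + 7·2 + 3·3 + 11·3 = 108
  R: 6·1 + 9·3 + 2·4 + 7·1 + 3·4 + 11·1 = 71
  W: 6·3 + 9·5 + 2·0 + 7·3 + 3·0 + 11·2 = 106
  Z: 6·5 + 9·0 + 2·2 + 7·5 + 3·2 + 11·4 = 119
  Q: 6·2 + 9·4 + 2·1 + 7·0 + 3·1 + 11·0 = 53
  T: 6·0 + 9·1 + 2·3 + 7·4 + 3·5 + 11·5 = 113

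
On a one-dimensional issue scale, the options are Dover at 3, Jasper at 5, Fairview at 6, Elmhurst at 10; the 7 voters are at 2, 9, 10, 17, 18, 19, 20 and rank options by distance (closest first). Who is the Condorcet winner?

Elmhurst

With single-peaked preferences on a line, the Condorcet winner is the candidate closest to the median voter.
The median voter (position 17) is closest to Elmhurst at 10.
Check: Elmhurst vs Fairview — voters closer to Elmhurst: 6 of 7.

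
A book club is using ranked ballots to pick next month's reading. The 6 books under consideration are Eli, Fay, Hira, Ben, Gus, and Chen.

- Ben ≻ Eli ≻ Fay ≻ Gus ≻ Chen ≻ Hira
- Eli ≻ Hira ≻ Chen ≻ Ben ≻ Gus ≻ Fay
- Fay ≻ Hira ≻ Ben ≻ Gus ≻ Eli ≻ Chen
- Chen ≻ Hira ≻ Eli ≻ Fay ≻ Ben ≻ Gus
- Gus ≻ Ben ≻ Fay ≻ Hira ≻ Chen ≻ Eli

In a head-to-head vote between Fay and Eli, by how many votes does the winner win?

Ballots ranking Fay above Eli: 2.
Ballots ranking Eli above Fay: 3.
Eli wins 3–2, a margin of 1.

1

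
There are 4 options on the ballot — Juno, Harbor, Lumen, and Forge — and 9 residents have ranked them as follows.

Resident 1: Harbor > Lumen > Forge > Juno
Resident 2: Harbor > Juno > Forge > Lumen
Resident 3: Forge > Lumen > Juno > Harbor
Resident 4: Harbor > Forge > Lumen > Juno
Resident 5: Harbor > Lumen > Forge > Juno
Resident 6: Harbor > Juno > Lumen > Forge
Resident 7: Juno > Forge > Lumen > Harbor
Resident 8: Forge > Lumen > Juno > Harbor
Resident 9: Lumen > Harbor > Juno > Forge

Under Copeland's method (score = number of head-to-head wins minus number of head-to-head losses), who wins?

Pairwise results:
  Juno vs Harbor: Harbor wins 6–3.
  Juno vs Lumen: Lumen wins 6–3.
  Juno vs Forge: Forge wins 5–4.
  Harbor vs Lumen: Harbor wins 5–4.
  Harbor vs Forge: Harbor wins 6–3.
  Lumen vs Forge: Forge wins 5–4.
Copeland scores (wins − losses):
  Juno: 0 − 3 = -3
  Harbor: 3 − 0 = 3
  Lumen: 1 − 2 = -1
  Forge: 2 − 1 = 1
Harbor has the best Copeland score.

Harbor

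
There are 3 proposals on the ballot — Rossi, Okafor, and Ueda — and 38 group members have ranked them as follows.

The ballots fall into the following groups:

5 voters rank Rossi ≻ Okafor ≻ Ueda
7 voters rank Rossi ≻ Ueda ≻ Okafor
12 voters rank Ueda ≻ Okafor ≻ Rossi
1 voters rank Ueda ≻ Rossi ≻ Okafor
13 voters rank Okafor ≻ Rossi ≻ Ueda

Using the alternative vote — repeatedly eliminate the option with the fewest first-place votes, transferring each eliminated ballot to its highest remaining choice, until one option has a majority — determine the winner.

Round 1: Okafor 13, Ueda 13, Rossi 12. Rossi has the fewest and is eliminated.
Round 2: Ueda 20, Okafor 18. Ueda has a majority.

Ueda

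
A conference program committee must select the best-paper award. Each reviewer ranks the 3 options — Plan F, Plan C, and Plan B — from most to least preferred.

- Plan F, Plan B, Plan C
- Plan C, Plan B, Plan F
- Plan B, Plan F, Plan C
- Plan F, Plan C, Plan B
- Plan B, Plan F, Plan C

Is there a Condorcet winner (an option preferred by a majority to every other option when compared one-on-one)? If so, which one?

Head-to-head results (5 voters total):
Plan F vs Plan C: Plan F wins 4–1.
Plan F vs Plan B: Plan B wins 3–2.
Plan C vs Plan B: Plan B wins 3–2.
Plan B beats each rival — Plan F (3–2), Plan C (3–2) — so Plan B is the Condorcet winner.

Plan B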